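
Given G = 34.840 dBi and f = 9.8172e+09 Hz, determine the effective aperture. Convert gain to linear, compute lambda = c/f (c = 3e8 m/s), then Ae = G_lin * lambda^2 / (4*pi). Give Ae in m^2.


lambda = c / f = 3.0000e+08 / 9.8172e+09 = 0.03055861 m
G_linear = 10^(34.840/10) = 3047.895
Ae = G_linear * lambda^2 / (4*pi) = 3047.895 * 0.03055861^2 / (4*pi) = 0.2265 m^2

0.2265 m^2


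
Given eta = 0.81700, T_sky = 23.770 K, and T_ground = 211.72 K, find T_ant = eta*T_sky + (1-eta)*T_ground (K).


T_ant = 0.81700 * 23.770 + (1 - 0.81700) * 211.72 = 58.16 K

58.16 K


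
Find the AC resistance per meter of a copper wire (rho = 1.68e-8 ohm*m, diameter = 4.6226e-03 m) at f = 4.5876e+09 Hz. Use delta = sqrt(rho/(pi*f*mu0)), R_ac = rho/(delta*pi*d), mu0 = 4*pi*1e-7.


delta = sqrt(1.68e-8 / (pi * 4.5876e+09 * 4*pi*1e-7)) = 9.631235e-07 m
R_ac = 1.68e-8 / (9.631235e-07 * pi * 4.6226e-03) = 1.201 ohm/m

1.201 ohm/m


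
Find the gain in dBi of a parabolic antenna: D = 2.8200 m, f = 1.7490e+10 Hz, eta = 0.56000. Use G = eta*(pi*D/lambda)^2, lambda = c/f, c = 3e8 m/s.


lambda = c / f = 3.0000e+08 / 1.7490e+10 = 0.01715266 m
G_linear = 0.56000 * (pi * 2.8200 / 0.01715266)^2 = 149390.5
G_dBi = 10 * log10(149390.5) = 51.74 dBi

51.74 dBi


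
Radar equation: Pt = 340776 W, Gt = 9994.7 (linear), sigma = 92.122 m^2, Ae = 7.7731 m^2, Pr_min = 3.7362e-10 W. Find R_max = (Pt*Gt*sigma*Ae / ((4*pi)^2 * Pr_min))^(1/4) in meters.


R^4 = 340776*9994.7*92.122*7.7731 / ((4*pi)^2 * 3.7362e-10) = 4.133772e+19
R_max = 4.133772e+19^0.25 = 80184 m

80184 m


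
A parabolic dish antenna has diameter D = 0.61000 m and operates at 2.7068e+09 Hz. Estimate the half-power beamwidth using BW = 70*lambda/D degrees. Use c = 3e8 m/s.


lambda = c / f = 3.0000e+08 / 2.7068e+09 = 0.1108320 m
BW = 70 * 0.1108320 / 0.61000 = 12.72 deg

12.72 deg


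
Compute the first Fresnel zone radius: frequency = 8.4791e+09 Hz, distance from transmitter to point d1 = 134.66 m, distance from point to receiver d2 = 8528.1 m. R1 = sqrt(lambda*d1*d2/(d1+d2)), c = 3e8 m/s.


lambda = c / f = 3.0000e+08 / 8.4791e+09 = 0.03538111 m
R1 = sqrt(0.03538111 * 134.66 * 8528.1 / (134.66 + 8528.1)) = 2.166 m

2.166 m


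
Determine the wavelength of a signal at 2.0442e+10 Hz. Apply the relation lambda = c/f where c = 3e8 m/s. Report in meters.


lambda = c / f = 3.0000e+08 / 2.0442e+10 = 0.01468 m

0.01468 m


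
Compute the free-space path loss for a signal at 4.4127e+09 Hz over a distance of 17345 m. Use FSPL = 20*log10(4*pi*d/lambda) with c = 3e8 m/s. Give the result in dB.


lambda = c / f = 3.0000e+08 / 4.4127e+09 = 0.06798559 m
FSPL = 20 * log10(4*pi*17345/0.06798559) = 130.1 dB

130.1 dB


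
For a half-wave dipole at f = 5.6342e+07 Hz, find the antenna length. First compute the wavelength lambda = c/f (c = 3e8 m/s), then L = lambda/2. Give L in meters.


lambda = c / f = 3.0000e+08 / 5.6342e+07 = 5.324625 m
L = lambda / 2 = 5.324625 / 2 = 2.662 m

2.662 m


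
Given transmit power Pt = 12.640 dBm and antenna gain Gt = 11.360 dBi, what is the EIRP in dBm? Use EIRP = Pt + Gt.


EIRP = Pt + Gt = 12.640 + 11.360 = 24.00 dBm

24.00 dBm


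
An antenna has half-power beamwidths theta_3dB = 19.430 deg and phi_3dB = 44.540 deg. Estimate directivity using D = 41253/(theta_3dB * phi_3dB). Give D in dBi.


D_linear = 41253 / (19.430 * 44.540) = 47.66861
D_dBi = 10 * log10(47.66861) = 16.78 dBi

16.78 dBi


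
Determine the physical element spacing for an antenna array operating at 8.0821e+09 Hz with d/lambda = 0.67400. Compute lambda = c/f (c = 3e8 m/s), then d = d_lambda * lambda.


lambda = c / f = 3.0000e+08 / 8.0821e+09 = 0.03711907 m
d = 0.67400 * 0.03711907 = 0.02502 m

0.02502 m


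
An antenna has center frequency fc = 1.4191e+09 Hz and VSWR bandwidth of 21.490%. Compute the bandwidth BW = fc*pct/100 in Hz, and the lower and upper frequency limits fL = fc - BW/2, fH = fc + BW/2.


BW = 1.4191e+09 * 21.490/100 = 3.049646e+08 Hz
fL = 1.4191e+09 - 3.049646e+08/2 = 1.267e+09 Hz
fH = 1.4191e+09 + 3.049646e+08/2 = 1.572e+09 Hz

BW=3.050e+08 Hz, fL=1.267e+09 Hz, fH=1.572e+09 Hz


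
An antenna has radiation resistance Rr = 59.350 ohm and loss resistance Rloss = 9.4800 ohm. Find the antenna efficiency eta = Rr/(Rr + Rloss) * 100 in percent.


eta = 59.350 / (59.350 + 9.4800) * 100 = 86.23%

86.23%


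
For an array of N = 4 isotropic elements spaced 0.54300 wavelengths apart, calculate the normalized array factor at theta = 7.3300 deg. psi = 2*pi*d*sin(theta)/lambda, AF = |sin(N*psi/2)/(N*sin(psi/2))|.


psi = 2*pi*0.54300*sin(7.3300 deg) = 0.4352870 rad
AF = |sin(4*0.4352870/2) / (4*sin(0.4352870/2))| = 0.8854

0.8854


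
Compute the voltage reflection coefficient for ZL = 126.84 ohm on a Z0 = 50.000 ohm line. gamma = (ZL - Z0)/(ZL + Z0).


gamma = (126.84 - 50.000) / (126.84 + 50.000) = 0.4345

0.4345


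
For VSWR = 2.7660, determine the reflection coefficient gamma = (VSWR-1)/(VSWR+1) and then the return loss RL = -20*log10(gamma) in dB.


gamma = (2.7660 - 1) / (2.7660 + 1) = 0.4689326
RL = -20 * log10(0.4689326) = 6.578 dB

6.578 dB


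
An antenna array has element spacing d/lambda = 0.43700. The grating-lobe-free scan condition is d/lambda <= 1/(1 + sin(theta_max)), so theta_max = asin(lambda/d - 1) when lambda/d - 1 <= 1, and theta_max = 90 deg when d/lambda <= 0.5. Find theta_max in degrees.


lambda/d - 1 = 1/0.43700 - 1 = 1.288330 >= 1
d/lambda <= 0.5, so the array can scan to endfire without grating lobes: theta_max = 90 deg

90 deg


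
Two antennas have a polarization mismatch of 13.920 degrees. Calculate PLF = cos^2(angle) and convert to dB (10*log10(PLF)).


PLF_linear = cos^2(13.920 deg) = 0.9421276
PLF_dB = 10 * log10(0.9421276) = -0.2589 dB

-0.2589 dB


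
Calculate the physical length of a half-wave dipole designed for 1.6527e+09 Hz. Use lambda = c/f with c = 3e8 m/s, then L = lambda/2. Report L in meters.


lambda = c / f = 3.0000e+08 / 1.6527e+09 = 0.1815211 m
L = lambda / 2 = 0.1815211 / 2 = 0.09076 m

0.09076 m


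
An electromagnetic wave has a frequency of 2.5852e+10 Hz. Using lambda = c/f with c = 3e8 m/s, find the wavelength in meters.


lambda = c / f = 3.0000e+08 / 2.5852e+10 = 0.01160 m

0.01160 m


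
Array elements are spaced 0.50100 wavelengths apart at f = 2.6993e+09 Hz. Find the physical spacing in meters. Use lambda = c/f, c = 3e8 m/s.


lambda = c / f = 3.0000e+08 / 2.6993e+09 = 0.1111399 m
d = 0.50100 * 0.1111399 = 0.05568 m

0.05568 m


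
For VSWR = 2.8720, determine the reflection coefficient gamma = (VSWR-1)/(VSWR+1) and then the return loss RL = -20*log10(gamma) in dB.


gamma = (2.8720 - 1) / (2.8720 + 1) = 0.4834711
RL = -20 * log10(0.4834711) = 6.313 dB

6.313 dB


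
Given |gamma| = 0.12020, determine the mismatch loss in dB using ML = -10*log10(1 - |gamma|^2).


ML = -10 * log10(1 - 0.12020^2) = -10 * log10(0.98555196) = 0.06320 dB

0.06320 dB


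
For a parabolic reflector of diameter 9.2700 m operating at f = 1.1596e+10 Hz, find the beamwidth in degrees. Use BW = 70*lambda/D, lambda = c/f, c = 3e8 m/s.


lambda = c / f = 3.0000e+08 / 1.1596e+10 = 0.02587099 m
BW = 70 * 0.02587099 / 9.2700 = 0.1954 deg

0.1954 deg


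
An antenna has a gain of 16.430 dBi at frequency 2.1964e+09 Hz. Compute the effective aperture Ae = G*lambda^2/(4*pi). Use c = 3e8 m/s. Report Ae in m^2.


lambda = c / f = 3.0000e+08 / 2.1964e+09 = 0.1365871 m
G_linear = 10^(16.430/10) = 43.95416
Ae = G_linear * lambda^2 / (4*pi) = 43.95416 * 0.1365871^2 / (4*pi) = 0.06525 m^2

0.06525 m^2


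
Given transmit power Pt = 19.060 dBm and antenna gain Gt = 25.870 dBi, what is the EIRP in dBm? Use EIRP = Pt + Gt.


EIRP = Pt + Gt = 19.060 + 25.870 = 44.93 dBm

44.93 dBm


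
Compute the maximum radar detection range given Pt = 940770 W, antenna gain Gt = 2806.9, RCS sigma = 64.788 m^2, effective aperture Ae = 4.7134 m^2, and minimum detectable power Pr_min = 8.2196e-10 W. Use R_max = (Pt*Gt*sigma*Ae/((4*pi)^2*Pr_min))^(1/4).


R^4 = 940770*2806.9*64.788*4.7134 / ((4*pi)^2 * 8.2196e-10) = 6.212535e+18
R_max = 6.212535e+18^0.25 = 49925 m

49925 m


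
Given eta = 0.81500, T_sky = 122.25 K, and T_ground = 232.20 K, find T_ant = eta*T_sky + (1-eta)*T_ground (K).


T_ant = 0.81500 * 122.25 + (1 - 0.81500) * 232.20 = 142.6 K

142.6 K


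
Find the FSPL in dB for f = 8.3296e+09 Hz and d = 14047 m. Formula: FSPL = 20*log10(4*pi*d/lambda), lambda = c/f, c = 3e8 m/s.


lambda = c / f = 3.0000e+08 / 8.3296e+09 = 0.03601614 m
FSPL = 20 * log10(4*pi*14047/0.03601614) = 133.8 dB

133.8 dB


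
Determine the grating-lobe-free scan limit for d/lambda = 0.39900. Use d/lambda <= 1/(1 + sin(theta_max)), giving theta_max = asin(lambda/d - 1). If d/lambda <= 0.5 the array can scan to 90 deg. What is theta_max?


lambda/d - 1 = 1/0.39900 - 1 = 1.506266 >= 1
d/lambda <= 0.5, so the array can scan to endfire without grating lobes: theta_max = 90 deg

90 deg


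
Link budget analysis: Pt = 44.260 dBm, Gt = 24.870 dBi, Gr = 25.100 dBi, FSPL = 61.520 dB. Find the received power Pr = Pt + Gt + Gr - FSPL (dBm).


Pr = 44.260 + 24.870 + 25.100 - 61.520 = 32.71 dBm

32.71 dBm


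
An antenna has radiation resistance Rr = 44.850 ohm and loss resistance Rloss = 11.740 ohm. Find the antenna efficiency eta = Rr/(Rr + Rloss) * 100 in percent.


eta = 44.850 / (44.850 + 11.740) * 100 = 79.25%

79.25%


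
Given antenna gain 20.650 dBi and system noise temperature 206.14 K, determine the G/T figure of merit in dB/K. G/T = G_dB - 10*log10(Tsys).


G/T = 20.650 - 10*log10(206.14) = 20.650 - 23.14162 = -2.492 dB/K

-2.492 dB/K


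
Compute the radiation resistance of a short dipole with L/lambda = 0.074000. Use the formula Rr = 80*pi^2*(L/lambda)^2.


Rr = 80 * pi^2 * (0.074000)^2 = 80 * 9.869604 * 5.476000e-03 = 4.324 ohm

4.324 ohm


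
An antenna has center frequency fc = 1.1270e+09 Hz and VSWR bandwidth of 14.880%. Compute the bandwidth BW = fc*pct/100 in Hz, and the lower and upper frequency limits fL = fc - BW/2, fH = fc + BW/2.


BW = 1.1270e+09 * 14.880/100 = 1.676976e+08 Hz
fL = 1.1270e+09 - 1.676976e+08/2 = 1.043e+09 Hz
fH = 1.1270e+09 + 1.676976e+08/2 = 1.211e+09 Hz

BW=1.677e+08 Hz, fL=1.043e+09 Hz, fH=1.211e+09 Hz


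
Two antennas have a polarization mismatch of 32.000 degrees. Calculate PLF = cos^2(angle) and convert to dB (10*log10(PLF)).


PLF_linear = cos^2(32.000 deg) = 0.7191856
PLF_dB = 10 * log10(0.7191856) = -1.432 dB

-1.432 dB


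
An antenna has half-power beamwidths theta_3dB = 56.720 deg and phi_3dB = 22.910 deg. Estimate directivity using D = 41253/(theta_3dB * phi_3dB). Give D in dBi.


D_linear = 41253 / (56.720 * 22.910) = 31.74638
D_dBi = 10 * log10(31.74638) = 15.02 dBi

15.02 dBi


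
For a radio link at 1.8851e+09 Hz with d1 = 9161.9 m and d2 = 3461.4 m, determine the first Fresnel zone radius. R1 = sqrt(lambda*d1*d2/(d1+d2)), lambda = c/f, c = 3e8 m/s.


lambda = c / f = 3.0000e+08 / 1.8851e+09 = 0.1591428 m
R1 = sqrt(0.1591428 * 9161.9 * 3461.4 / (9161.9 + 3461.4)) = 20.00 m

20.00 m


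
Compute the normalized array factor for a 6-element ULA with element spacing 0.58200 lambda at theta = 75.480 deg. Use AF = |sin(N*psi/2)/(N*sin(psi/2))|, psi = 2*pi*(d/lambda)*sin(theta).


psi = 2*pi*0.58200*sin(75.480 deg) = 3.540016 rad
AF = |sin(6*3.540016/2) / (6*sin(3.540016/2))| = 0.1582

0.1582


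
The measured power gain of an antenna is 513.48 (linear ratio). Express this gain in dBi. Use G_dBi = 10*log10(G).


G_dBi = 10 * log10(513.48) = 27.11 dBi

27.11 dBi


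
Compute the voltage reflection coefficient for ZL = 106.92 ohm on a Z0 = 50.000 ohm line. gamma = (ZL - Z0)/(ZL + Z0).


gamma = (106.92 - 50.000) / (106.92 + 50.000) = 0.3627

0.3627


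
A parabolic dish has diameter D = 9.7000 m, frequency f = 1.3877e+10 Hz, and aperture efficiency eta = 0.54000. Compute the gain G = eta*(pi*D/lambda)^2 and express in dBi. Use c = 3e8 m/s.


lambda = c / f = 3.0000e+08 / 1.3877e+10 = 0.02161851 m
G_linear = 0.54000 * (pi * 9.7000 / 0.02161851)^2 = 1.072965e+06
G_dBi = 10 * log10(1.072965e+06) = 60.31 dBi

60.31 dBi


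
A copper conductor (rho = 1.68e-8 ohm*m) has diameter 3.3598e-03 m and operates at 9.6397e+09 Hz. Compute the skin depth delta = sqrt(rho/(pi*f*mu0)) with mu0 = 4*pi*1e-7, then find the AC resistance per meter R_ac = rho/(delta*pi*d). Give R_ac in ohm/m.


delta = sqrt(1.68e-8 / (pi * 9.6397e+09 * 4*pi*1e-7)) = 6.644205e-07 m
R_ac = 1.68e-8 / (6.644205e-07 * pi * 3.3598e-03) = 2.396 ohm/m

2.396 ohm/m


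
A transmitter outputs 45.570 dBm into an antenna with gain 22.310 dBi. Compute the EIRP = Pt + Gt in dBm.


EIRP = Pt + Gt = 45.570 + 22.310 = 67.88 dBm

67.88 dBm


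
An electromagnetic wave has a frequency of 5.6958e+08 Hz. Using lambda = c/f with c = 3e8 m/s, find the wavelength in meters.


lambda = c / f = 3.0000e+08 / 5.6958e+08 = 0.5267 m

0.5267 m


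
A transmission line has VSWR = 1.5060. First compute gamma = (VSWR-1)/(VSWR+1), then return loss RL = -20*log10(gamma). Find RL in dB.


gamma = (1.5060 - 1) / (1.5060 + 1) = 0.2019154
RL = -20 * log10(0.2019154) = 13.90 dB

13.90 dB


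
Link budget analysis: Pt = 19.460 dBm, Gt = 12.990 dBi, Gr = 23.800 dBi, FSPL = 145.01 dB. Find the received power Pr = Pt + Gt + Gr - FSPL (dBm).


Pr = 19.460 + 12.990 + 23.800 - 145.01 = -88.76 dBm

-88.76 dBm


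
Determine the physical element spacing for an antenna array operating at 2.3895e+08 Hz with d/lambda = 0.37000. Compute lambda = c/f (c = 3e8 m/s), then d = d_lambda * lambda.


lambda = c / f = 3.0000e+08 / 2.3895e+08 = 1.255493 m
d = 0.37000 * 1.255493 = 0.4645 m

0.4645 m


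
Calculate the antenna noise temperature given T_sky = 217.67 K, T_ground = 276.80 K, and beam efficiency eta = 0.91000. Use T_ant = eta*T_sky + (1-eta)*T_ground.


T_ant = 0.91000 * 217.67 + (1 - 0.91000) * 276.80 = 223.0 K

223.0 K


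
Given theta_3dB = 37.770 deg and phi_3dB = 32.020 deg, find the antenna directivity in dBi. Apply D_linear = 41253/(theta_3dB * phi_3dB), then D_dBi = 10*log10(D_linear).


D_linear = 41253 / (37.770 * 32.020) = 34.11043
D_dBi = 10 * log10(34.11043) = 15.33 dBi

15.33 dBi


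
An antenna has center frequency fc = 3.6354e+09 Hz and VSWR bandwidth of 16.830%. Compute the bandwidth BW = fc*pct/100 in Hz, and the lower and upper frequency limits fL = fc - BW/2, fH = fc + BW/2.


BW = 3.6354e+09 * 16.830/100 = 6.118378e+08 Hz
fL = 3.6354e+09 - 6.118378e+08/2 = 3.329e+09 Hz
fH = 3.6354e+09 + 6.118378e+08/2 = 3.941e+09 Hz

BW=6.118e+08 Hz, fL=3.329e+09 Hz, fH=3.941e+09 Hz


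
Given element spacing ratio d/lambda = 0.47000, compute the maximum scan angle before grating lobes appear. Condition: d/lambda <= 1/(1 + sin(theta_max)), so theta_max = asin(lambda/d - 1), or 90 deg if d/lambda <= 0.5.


lambda/d - 1 = 1/0.47000 - 1 = 1.127660 >= 1
d/lambda <= 0.5, so the array can scan to endfire without grating lobes: theta_max = 90 deg

90 deg


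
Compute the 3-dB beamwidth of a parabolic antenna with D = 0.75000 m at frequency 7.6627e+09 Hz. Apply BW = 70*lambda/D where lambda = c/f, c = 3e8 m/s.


lambda = c / f = 3.0000e+08 / 7.6627e+09 = 0.03915069 m
BW = 70 * 0.03915069 / 0.75000 = 3.654 deg

3.654 deg


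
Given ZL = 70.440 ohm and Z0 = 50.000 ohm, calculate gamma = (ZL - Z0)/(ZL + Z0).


gamma = (70.440 - 50.000) / (70.440 + 50.000) = 0.1697

0.1697


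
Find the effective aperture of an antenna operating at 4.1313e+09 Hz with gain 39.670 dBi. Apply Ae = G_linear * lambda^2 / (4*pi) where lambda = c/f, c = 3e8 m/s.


lambda = c / f = 3.0000e+08 / 4.1313e+09 = 0.07261637 m
G_linear = 10^(39.670/10) = 9268.298
Ae = G_linear * lambda^2 / (4*pi) = 9268.298 * 0.07261637^2 / (4*pi) = 3.889 m^2

3.889 m^2


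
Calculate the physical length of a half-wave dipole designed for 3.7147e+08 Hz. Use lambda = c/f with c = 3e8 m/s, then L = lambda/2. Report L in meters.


lambda = c / f = 3.0000e+08 / 3.7147e+08 = 0.8076022 m
L = lambda / 2 = 0.8076022 / 2 = 0.4038 m

0.4038 m


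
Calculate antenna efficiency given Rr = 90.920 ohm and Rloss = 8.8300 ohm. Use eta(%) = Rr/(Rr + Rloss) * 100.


eta = 90.920 / (90.920 + 8.8300) * 100 = 91.15%

91.15%


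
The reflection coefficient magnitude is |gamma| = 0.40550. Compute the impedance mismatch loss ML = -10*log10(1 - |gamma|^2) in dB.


ML = -10 * log10(1 - 0.40550^2) = -10 * log10(0.83556975) = 0.7802 dB

0.7802 dB


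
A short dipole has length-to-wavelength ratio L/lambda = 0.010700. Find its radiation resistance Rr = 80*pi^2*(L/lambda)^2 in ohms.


Rr = 80 * pi^2 * (0.010700)^2 = 80 * 9.869604 * 1.144900e-04 = 0.09040 ohm

0.09040 ohm


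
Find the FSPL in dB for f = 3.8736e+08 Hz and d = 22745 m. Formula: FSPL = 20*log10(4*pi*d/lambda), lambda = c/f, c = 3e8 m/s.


lambda = c / f = 3.0000e+08 / 3.8736e+08 = 0.7744734 m
FSPL = 20 * log10(4*pi*22745/0.7744734) = 111.3 dB

111.3 dB


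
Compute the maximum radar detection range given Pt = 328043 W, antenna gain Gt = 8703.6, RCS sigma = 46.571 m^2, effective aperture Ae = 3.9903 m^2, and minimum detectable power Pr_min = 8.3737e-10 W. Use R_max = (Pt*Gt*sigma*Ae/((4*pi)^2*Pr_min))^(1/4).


R^4 = 328043*8703.6*46.571*3.9903 / ((4*pi)^2 * 8.3737e-10) = 4.012487e+18
R_max = 4.012487e+18^0.25 = 44756 m

44756 m


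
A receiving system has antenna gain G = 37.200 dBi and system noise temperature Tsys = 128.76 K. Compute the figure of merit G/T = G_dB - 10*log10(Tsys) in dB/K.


G/T = 37.200 - 10*log10(128.76) = 37.200 - 21.09781 = 16.10 dB/K

16.10 dB/K


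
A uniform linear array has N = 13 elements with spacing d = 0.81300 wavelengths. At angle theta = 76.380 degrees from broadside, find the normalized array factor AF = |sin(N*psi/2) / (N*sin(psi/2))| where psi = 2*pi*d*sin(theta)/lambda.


psi = 2*pi*0.81300*sin(76.380 deg) = 4.964580 rad
AF = |sin(13*4.964580/2) / (13*sin(4.964580/2))| = 0.09466

0.09466


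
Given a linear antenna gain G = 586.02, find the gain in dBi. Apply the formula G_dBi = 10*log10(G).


G_dBi = 10 * log10(586.02) = 27.68 dBi

27.68 dBi


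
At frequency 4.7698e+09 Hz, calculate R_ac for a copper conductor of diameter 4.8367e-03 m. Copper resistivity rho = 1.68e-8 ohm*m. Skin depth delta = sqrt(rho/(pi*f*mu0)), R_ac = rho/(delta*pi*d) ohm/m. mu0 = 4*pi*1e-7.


delta = sqrt(1.68e-8 / (pi * 4.7698e+09 * 4*pi*1e-7)) = 9.445494e-07 m
R_ac = 1.68e-8 / (9.445494e-07 * pi * 4.8367e-03) = 1.171 ohm/m

1.171 ohm/m


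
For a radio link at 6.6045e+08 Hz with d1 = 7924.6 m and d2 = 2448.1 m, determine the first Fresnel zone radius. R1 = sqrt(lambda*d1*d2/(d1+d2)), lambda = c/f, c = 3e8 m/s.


lambda = c / f = 3.0000e+08 / 6.6045e+08 = 0.4542357 m
R1 = sqrt(0.4542357 * 7924.6 * 2448.1 / (7924.6 + 2448.1)) = 29.15 m

29.15 m


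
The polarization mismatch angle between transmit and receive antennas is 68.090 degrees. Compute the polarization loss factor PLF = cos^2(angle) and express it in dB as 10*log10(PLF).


PLF_linear = cos^2(68.090 deg) = 0.1392407
PLF_dB = 10 * log10(0.1392407) = -8.562 dB

-8.562 dB


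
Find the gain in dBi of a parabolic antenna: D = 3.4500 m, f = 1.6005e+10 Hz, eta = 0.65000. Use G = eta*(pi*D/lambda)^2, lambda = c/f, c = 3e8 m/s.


lambda = c / f = 3.0000e+08 / 1.6005e+10 = 0.01874414 m
G_linear = 0.65000 * (pi * 3.4500 / 0.01874414)^2 = 217330.3
G_dBi = 10 * log10(217330.3) = 53.37 dBi

53.37 dBi


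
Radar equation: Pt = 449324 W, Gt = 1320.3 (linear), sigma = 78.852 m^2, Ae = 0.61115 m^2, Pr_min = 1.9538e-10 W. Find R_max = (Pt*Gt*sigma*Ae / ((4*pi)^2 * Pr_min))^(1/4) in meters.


R^4 = 449324*1320.3*78.852*0.61115 / ((4*pi)^2 * 1.9538e-10) = 9.266014e+17
R_max = 9.266014e+17^0.25 = 31026 m

31026 m


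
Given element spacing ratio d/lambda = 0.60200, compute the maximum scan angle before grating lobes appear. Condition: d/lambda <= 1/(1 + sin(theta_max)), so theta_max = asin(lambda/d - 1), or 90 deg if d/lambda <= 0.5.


lambda/d - 1 = 1/0.60200 - 1 = 0.6611296
theta_max = asin(0.6611296) = 41.39 deg

41.39 deg


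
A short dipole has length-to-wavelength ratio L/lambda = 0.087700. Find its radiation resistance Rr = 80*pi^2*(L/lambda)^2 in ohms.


Rr = 80 * pi^2 * (0.087700)^2 = 80 * 9.869604 * 7.691290e-03 = 6.073 ohm

6.073 ohm


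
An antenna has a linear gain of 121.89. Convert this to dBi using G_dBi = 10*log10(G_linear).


G_dBi = 10 * log10(121.89) = 20.86 dBi

20.86 dBi


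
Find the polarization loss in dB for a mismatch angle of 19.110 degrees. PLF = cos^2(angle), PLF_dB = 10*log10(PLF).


PLF_linear = cos^2(19.110 deg) = 0.8928205
PLF_dB = 10 * log10(0.8928205) = -0.4924 dB

-0.4924 dB


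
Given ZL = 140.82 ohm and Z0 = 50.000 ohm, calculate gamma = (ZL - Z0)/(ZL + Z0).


gamma = (140.82 - 50.000) / (140.82 + 50.000) = 0.4759

0.4759


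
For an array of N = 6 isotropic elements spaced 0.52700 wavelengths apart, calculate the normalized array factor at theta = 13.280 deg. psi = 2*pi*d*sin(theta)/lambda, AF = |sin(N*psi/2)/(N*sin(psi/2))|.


psi = 2*pi*0.52700*sin(13.280 deg) = 0.7606247 rad
AF = |sin(6*0.7606247/2) / (6*sin(0.7606247/2))| = 0.3402

0.3402


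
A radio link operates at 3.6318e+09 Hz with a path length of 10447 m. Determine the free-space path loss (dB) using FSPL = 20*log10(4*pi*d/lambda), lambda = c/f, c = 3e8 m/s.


lambda = c / f = 3.0000e+08 / 3.6318e+09 = 0.08260367 m
FSPL = 20 * log10(4*pi*10447/0.08260367) = 124.0 dB

124.0 dB


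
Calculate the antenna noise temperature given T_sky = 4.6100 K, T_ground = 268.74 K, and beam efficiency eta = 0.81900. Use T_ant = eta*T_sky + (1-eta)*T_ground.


T_ant = 0.81900 * 4.6100 + (1 - 0.81900) * 268.74 = 52.42 K

52.42 K


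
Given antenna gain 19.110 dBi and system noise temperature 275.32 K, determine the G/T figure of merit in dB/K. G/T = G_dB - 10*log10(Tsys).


G/T = 19.110 - 10*log10(275.32) = 19.110 - 24.39838 = -5.288 dB/K

-5.288 dB/K


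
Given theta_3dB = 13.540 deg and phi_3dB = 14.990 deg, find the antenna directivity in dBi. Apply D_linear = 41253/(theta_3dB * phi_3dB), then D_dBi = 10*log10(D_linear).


D_linear = 41253 / (13.540 * 14.990) = 203.2522
D_dBi = 10 * log10(203.2522) = 23.08 dBi

23.08 dBi


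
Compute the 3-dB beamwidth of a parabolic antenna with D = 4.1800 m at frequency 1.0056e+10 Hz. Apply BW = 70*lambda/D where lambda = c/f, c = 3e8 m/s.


lambda = c / f = 3.0000e+08 / 1.0056e+10 = 0.02983294 m
BW = 70 * 0.02983294 / 4.1800 = 0.4996 deg

0.4996 deg


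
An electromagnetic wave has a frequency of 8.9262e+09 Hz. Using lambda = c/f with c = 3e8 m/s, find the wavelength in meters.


lambda = c / f = 3.0000e+08 / 8.9262e+09 = 0.03361 m

0.03361 m


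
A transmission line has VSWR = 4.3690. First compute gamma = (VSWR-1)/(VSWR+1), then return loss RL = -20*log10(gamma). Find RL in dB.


gamma = (4.3690 - 1) / (4.3690 + 1) = 0.6274912
RL = -20 * log10(0.6274912) = 4.048 dB

4.048 dB


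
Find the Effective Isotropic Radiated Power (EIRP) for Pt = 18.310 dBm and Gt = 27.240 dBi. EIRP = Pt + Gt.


EIRP = Pt + Gt = 18.310 + 27.240 = 45.55 dBm

45.55 dBm


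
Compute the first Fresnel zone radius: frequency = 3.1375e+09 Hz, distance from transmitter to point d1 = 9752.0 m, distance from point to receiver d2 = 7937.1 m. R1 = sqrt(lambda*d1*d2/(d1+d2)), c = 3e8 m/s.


lambda = c / f = 3.0000e+08 / 3.1375e+09 = 0.09561753 m
R1 = sqrt(0.09561753 * 9752.0 * 7937.1 / (9752.0 + 7937.1)) = 20.45 m

20.45 m


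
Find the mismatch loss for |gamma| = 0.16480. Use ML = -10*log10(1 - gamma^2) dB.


ML = -10 * log10(1 - 0.16480^2) = -10 * log10(0.97284096) = 0.1196 dB

0.1196 dB


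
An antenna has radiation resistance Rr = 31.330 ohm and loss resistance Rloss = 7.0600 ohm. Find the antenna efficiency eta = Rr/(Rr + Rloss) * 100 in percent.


eta = 31.330 / (31.330 + 7.0600) * 100 = 81.61%

81.61%


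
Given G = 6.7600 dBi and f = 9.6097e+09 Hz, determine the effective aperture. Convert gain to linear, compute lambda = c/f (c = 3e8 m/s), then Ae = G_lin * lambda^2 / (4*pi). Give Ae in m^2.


lambda = c / f = 3.0000e+08 / 9.6097e+09 = 0.03121846 m
G_linear = 10^(6.7600/10) = 4.742420
Ae = G_linear * lambda^2 / (4*pi) = 4.742420 * 0.03121846^2 / (4*pi) = 3.678e-04 m^2

3.678e-04 m^2


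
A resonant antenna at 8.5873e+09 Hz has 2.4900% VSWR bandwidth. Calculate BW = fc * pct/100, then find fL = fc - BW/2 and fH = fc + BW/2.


BW = 8.5873e+09 * 2.4900/100 = 2.138238e+08 Hz
fL = 8.5873e+09 - 2.138238e+08/2 = 8.480e+09 Hz
fH = 8.5873e+09 + 2.138238e+08/2 = 8.694e+09 Hz

BW=2.138e+08 Hz, fL=8.480e+09 Hz, fH=8.694e+09 Hz


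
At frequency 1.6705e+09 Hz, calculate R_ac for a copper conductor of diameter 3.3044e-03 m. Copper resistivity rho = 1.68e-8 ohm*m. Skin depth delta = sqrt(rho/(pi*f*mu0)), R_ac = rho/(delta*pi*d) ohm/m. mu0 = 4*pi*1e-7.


delta = sqrt(1.68e-8 / (pi * 1.6705e+09 * 4*pi*1e-7)) = 1.596069e-06 m
R_ac = 1.68e-8 / (1.596069e-06 * pi * 3.3044e-03) = 1.014 ohm/m

1.014 ohm/m


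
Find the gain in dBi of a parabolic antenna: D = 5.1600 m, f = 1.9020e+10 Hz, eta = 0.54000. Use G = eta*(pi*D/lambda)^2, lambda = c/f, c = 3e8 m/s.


lambda = c / f = 3.0000e+08 / 1.9020e+10 = 0.01577287 m
G_linear = 0.54000 * (pi * 5.1600 / 0.01577287)^2 = 570389.4
G_dBi = 10 * log10(570389.4) = 57.56 dBi

57.56 dBi


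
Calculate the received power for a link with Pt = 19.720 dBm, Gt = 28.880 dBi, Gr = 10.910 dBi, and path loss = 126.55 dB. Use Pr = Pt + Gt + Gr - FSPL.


Pr = 19.720 + 28.880 + 10.910 - 126.55 = -67.04 dBm

-67.04 dBm


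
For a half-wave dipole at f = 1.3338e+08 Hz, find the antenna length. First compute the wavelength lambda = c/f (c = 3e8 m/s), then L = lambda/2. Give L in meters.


lambda = c / f = 3.0000e+08 / 1.3338e+08 = 2.249213 m
L = lambda / 2 = 2.249213 / 2 = 1.125 m

1.125 m


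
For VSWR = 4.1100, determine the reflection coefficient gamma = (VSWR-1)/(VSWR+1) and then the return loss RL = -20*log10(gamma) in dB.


gamma = (4.1100 - 1) / (4.1100 + 1) = 0.6086106
RL = -20 * log10(0.6086106) = 4.313 dB

4.313 dB


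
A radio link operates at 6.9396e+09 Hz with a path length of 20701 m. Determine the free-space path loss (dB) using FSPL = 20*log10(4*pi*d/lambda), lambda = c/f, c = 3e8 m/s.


lambda = c / f = 3.0000e+08 / 6.9396e+09 = 0.04323016 m
FSPL = 20 * log10(4*pi*20701/0.04323016) = 135.6 dB

135.6 dB


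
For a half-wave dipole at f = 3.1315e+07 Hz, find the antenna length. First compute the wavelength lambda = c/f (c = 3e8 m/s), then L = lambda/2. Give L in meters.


lambda = c / f = 3.0000e+08 / 3.1315e+07 = 9.580073 m
L = lambda / 2 = 9.580073 / 2 = 4.790 m

4.790 m


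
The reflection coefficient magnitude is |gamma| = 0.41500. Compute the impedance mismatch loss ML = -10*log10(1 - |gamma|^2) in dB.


ML = -10 * log10(1 - 0.41500^2) = -10 * log10(0.827775) = 0.8209 dB

0.8209 dB


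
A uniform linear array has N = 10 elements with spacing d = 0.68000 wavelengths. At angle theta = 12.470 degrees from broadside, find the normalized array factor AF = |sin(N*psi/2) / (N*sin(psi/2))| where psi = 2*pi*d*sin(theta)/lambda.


psi = 2*pi*0.68000*sin(12.470 deg) = 0.9225683 rad
AF = |sin(10*0.9225683/2) / (10*sin(0.9225683/2))| = 0.2236

0.2236


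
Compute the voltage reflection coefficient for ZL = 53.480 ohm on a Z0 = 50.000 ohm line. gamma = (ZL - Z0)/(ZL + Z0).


gamma = (53.480 - 50.000) / (53.480 + 50.000) = 0.03363

0.03363


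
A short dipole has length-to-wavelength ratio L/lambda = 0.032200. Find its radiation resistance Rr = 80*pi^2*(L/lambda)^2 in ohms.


Rr = 80 * pi^2 * (0.032200)^2 = 80 * 9.869604 * 1.036840e-03 = 0.8187 ohm

0.8187 ohm


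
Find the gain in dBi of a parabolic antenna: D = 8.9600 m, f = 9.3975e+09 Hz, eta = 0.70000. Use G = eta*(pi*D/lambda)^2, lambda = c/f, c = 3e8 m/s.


lambda = c / f = 3.0000e+08 / 9.3975e+09 = 0.03192338 m
G_linear = 0.70000 * (pi * 8.9600 / 0.03192338)^2 = 544247.0
G_dBi = 10 * log10(544247.0) = 57.36 dBi

57.36 dBi


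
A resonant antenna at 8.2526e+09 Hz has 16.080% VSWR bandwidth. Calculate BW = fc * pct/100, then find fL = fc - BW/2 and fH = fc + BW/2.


BW = 8.2526e+09 * 16.080/100 = 1.327018e+09 Hz
fL = 8.2526e+09 - 1.327018e+09/2 = 7.589e+09 Hz
fH = 8.2526e+09 + 1.327018e+09/2 = 8.916e+09 Hz

BW=1.327e+09 Hz, fL=7.589e+09 Hz, fH=8.916e+09 Hz


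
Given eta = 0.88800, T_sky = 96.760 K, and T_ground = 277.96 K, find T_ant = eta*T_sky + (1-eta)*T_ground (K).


T_ant = 0.88800 * 96.760 + (1 - 0.88800) * 277.96 = 117.1 K

117.1 K


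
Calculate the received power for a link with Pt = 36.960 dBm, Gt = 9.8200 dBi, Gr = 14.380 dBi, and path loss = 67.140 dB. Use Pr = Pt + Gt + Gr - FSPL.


Pr = 36.960 + 9.8200 + 14.380 - 67.140 = -5.98 dBm

-5.98 dBm


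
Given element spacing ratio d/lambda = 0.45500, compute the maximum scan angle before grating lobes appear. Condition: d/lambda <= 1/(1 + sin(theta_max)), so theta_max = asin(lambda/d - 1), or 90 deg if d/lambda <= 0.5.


lambda/d - 1 = 1/0.45500 - 1 = 1.197802 >= 1
d/lambda <= 0.5, so the array can scan to endfire without grating lobes: theta_max = 90 deg

90 deg


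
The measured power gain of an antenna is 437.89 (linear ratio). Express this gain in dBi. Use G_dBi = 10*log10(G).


G_dBi = 10 * log10(437.89) = 26.41 dBi

26.41 dBi


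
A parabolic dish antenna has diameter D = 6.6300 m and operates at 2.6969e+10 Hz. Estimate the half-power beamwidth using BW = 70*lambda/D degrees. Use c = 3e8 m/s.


lambda = c / f = 3.0000e+08 / 2.6969e+10 = 0.01112388 m
BW = 70 * 0.01112388 / 6.6300 = 0.1174 deg

0.1174 deg


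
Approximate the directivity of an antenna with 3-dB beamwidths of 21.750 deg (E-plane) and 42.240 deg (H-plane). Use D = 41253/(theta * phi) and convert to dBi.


D_linear = 41253 / (21.750 * 42.240) = 44.90269
D_dBi = 10 * log10(44.90269) = 16.52 dBi

16.52 dBi


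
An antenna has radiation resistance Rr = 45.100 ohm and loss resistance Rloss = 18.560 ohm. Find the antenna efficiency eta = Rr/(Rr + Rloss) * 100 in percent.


eta = 45.100 / (45.100 + 18.560) * 100 = 70.85%

70.85%


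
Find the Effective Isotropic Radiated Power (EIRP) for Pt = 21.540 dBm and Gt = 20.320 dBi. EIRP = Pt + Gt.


EIRP = Pt + Gt = 21.540 + 20.320 = 41.86 dBm

41.86 dBm


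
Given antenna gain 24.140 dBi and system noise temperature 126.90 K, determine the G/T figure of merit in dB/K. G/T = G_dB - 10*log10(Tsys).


G/T = 24.140 - 10*log10(126.90) = 24.140 - 21.03462 = 3.105 dB/K

3.105 dB/K


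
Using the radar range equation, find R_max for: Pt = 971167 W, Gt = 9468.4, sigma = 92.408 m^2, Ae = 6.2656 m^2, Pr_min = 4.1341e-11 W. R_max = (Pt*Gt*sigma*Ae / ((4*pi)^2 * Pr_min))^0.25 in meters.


R^4 = 971167*9468.4*92.408*6.2656 / ((4*pi)^2 * 4.1341e-11) = 8.155339e+20
R_max = 8.155339e+20^0.25 = 168990 m

168990 m


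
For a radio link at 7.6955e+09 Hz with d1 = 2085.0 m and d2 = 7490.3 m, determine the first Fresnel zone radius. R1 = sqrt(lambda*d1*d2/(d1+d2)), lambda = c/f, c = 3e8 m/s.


lambda = c / f = 3.0000e+08 / 7.6955e+09 = 0.03898382 m
R1 = sqrt(0.03898382 * 2085.0 * 7490.3 / (2085.0 + 7490.3)) = 7.974 m

7.974 m


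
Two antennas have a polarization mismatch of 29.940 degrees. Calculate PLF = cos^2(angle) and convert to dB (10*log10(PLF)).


PLF_linear = cos^2(29.940 deg) = 0.7509064
PLF_dB = 10 * log10(0.7509064) = -1.244 dB

-1.244 dB


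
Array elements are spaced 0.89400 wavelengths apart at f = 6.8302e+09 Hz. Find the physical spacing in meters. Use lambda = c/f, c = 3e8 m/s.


lambda = c / f = 3.0000e+08 / 6.8302e+09 = 0.04392258 m
d = 0.89400 * 0.04392258 = 0.03927 m

0.03927 m


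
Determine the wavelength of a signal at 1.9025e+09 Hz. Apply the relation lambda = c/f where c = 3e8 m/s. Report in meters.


lambda = c / f = 3.0000e+08 / 1.9025e+09 = 0.1577 m

0.1577 m


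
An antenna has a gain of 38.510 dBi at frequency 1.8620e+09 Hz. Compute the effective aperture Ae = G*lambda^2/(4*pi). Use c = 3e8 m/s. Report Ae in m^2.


lambda = c / f = 3.0000e+08 / 1.8620e+09 = 0.1611171 m
G_linear = 10^(38.510/10) = 7095.778
Ae = G_linear * lambda^2 / (4*pi) = 7095.778 * 0.1611171^2 / (4*pi) = 14.66 m^2

14.66 m^2


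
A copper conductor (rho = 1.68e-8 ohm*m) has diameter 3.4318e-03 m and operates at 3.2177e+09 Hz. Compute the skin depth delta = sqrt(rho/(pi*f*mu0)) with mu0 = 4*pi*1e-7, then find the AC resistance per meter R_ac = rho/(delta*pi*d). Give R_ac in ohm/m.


delta = sqrt(1.68e-8 / (pi * 3.2177e+09 * 4*pi*1e-7)) = 1.150011e-06 m
R_ac = 1.68e-8 / (1.150011e-06 * pi * 3.4318e-03) = 1.355 ohm/m

1.355 ohm/m


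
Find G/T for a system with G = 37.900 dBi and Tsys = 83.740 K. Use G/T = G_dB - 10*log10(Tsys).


G/T = 37.900 - 10*log10(83.740) = 37.900 - 19.22933 = 18.67 dB/K

18.67 dB/K


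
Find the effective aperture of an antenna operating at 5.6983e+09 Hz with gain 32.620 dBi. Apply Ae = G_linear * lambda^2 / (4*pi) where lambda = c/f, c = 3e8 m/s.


lambda = c / f = 3.0000e+08 / 5.6983e+09 = 0.05264728 m
G_linear = 10^(32.620/10) = 1828.100
Ae = G_linear * lambda^2 / (4*pi) = 1828.100 * 0.05264728^2 / (4*pi) = 0.4032 m^2

0.4032 m^2


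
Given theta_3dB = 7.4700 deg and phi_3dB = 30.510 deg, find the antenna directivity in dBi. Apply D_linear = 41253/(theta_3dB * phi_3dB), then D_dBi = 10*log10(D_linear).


D_linear = 41253 / (7.4700 * 30.510) = 181.0059
D_dBi = 10 * log10(181.0059) = 22.58 dBi

22.58 dBi


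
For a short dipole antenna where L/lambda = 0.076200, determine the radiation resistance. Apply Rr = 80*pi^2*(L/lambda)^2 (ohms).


Rr = 80 * pi^2 * (0.076200)^2 = 80 * 9.869604 * 5.806440e-03 = 4.585 ohm

4.585 ohm


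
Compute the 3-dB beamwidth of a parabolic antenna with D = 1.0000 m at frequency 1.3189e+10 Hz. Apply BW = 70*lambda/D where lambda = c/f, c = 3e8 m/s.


lambda = c / f = 3.0000e+08 / 1.3189e+10 = 0.02274623 m
BW = 70 * 0.02274623 / 1.0000 = 1.592 deg

1.592 deg


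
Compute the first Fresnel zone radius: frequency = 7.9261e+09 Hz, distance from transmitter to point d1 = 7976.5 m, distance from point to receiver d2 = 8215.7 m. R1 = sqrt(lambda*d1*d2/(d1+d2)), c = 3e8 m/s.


lambda = c / f = 3.0000e+08 / 7.9261e+09 = 0.03784964 m
R1 = sqrt(0.03784964 * 7976.5 * 8215.7 / (7976.5 + 8215.7)) = 12.38 m

12.38 m


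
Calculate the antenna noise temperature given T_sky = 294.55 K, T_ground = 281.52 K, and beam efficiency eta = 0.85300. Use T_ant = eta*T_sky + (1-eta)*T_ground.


T_ant = 0.85300 * 294.55 + (1 - 0.85300) * 281.52 = 292.6 K

292.6 K


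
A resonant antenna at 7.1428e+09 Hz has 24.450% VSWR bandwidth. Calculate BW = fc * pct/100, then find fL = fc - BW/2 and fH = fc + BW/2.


BW = 7.1428e+09 * 24.450/100 = 1.746415e+09 Hz
fL = 7.1428e+09 - 1.746415e+09/2 = 6.270e+09 Hz
fH = 7.1428e+09 + 1.746415e+09/2 = 8.016e+09 Hz

BW=1.746e+09 Hz, fL=6.270e+09 Hz, fH=8.016e+09 Hz


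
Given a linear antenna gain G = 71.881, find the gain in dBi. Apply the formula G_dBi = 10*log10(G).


G_dBi = 10 * log10(71.881) = 18.57 dBi

18.57 dBi


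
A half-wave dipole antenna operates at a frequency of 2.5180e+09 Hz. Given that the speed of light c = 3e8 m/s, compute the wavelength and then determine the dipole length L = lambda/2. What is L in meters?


lambda = c / f = 3.0000e+08 / 2.5180e+09 = 0.1191422 m
L = lambda / 2 = 0.1191422 / 2 = 0.05957 m

0.05957 m


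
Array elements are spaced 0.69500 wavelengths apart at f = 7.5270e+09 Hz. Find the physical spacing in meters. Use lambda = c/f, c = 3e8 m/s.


lambda = c / f = 3.0000e+08 / 7.5270e+09 = 0.03985652 m
d = 0.69500 * 0.03985652 = 0.02770 m

0.02770 m


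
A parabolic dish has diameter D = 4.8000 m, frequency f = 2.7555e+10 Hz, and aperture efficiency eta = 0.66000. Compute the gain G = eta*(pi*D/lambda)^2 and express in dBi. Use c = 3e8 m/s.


lambda = c / f = 3.0000e+08 / 2.7555e+10 = 0.01088732 m
G_linear = 0.66000 * (pi * 4.8000 / 0.01088732)^2 = 1.266147e+06
G_dBi = 10 * log10(1.266147e+06) = 61.02 dBi

61.02 dBi


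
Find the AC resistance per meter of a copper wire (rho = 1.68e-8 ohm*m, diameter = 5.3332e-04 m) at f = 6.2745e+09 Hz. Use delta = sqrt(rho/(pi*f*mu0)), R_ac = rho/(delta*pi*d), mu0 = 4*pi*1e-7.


delta = sqrt(1.68e-8 / (pi * 6.2745e+09 * 4*pi*1e-7)) = 8.235410e-07 m
R_ac = 1.68e-8 / (8.235410e-07 * pi * 5.3332e-04) = 12.18 ohm/m

12.18 ohm/m


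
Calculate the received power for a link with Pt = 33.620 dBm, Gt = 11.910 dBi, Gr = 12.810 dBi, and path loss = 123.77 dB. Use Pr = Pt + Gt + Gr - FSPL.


Pr = 33.620 + 11.910 + 12.810 - 123.77 = -65.43 dBm

-65.43 dBm


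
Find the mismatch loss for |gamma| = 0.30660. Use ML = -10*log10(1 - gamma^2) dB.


ML = -10 * log10(1 - 0.30660^2) = -10 * log10(0.90599644) = 0.4287 dB

0.4287 dB


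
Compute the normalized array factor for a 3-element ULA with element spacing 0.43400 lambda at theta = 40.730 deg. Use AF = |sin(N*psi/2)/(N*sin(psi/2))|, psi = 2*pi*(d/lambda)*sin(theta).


psi = 2*pi*0.43400*sin(40.730 deg) = 1.779291 rad
AF = |sin(3*1.779291/2) / (3*sin(1.779291/2))| = 0.1953

0.1953


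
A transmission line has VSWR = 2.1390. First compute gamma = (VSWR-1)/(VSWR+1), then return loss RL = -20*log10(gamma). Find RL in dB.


gamma = (2.1390 - 1) / (2.1390 + 1) = 0.3628544
RL = -20 * log10(0.3628544) = 8.805 dB

8.805 dB


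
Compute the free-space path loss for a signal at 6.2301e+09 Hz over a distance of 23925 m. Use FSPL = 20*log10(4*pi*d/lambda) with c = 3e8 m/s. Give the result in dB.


lambda = c / f = 3.0000e+08 / 6.2301e+09 = 0.04815332 m
FSPL = 20 * log10(4*pi*23925/0.04815332) = 135.9 dB

135.9 dB


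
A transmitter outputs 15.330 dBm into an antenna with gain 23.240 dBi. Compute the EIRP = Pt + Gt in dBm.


EIRP = Pt + Gt = 15.330 + 23.240 = 38.57 dBm

38.57 dBm


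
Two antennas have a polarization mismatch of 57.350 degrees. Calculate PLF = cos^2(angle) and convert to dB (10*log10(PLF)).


PLF_linear = cos^2(57.350 deg) = 0.2910665
PLF_dB = 10 * log10(0.2910665) = -5.360 dB

-5.360 dB


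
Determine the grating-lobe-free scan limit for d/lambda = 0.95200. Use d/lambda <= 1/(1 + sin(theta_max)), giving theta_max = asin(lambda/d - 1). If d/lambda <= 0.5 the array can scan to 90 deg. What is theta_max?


lambda/d - 1 = 1/0.95200 - 1 = 0.05042017
theta_max = asin(0.05042017) = 2.890 deg

2.890 deg


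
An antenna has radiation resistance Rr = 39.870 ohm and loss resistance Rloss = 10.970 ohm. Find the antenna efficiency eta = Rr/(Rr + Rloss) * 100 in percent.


eta = 39.870 / (39.870 + 10.970) * 100 = 78.42%

78.42%


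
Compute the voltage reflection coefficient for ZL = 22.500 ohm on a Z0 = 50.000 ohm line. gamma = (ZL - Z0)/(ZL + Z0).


gamma = (22.500 - 50.000) / (22.500 + 50.000) = -0.3793

-0.3793


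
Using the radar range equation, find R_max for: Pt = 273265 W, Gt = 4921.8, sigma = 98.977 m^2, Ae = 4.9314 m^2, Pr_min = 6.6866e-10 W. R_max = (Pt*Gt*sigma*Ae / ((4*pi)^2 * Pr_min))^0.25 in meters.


R^4 = 273265*4921.8*98.977*4.9314 / ((4*pi)^2 * 6.6866e-10) = 6.217094e+18
R_max = 6.217094e+18^0.25 = 49934 m

49934 m


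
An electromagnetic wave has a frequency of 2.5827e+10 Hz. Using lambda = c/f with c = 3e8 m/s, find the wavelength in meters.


lambda = c / f = 3.0000e+08 / 2.5827e+10 = 0.01162 m

0.01162 m


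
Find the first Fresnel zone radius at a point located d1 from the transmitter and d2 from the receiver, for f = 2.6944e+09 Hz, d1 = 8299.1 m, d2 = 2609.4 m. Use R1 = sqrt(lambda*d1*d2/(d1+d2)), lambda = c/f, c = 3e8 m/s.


lambda = c / f = 3.0000e+08 / 2.6944e+09 = 0.1113420 m
R1 = sqrt(0.1113420 * 8299.1 * 2609.4 / (8299.1 + 2609.4)) = 14.87 m

14.87 m


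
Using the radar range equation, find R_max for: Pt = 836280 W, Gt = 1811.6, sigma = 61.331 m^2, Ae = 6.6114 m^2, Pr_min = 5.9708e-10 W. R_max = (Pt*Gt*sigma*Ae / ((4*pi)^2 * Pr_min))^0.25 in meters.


R^4 = 836280*1811.6*61.331*6.6114 / ((4*pi)^2 * 5.9708e-10) = 6.515312e+18
R_max = 6.515312e+18^0.25 = 50522 m

50522 m
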